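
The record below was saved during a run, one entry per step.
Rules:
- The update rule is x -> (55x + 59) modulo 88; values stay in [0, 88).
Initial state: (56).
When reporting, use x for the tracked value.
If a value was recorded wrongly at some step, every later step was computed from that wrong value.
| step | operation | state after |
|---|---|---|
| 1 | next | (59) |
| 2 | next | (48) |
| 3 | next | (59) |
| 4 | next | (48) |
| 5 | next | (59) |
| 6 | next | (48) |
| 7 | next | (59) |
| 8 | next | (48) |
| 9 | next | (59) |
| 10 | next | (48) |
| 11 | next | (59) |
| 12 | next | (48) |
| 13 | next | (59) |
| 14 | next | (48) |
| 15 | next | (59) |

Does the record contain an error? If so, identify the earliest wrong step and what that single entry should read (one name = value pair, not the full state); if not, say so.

no error

Recomputing the run from the initial state:
step 1: x = 59
step 2: x = 48
step 3: x = 59
step 4: x = 48
step 5: x = 59
step 6: x = 48
step 7: x = 59
step 8: x = 48
step 9: x = 59
step 10: x = 48
step 11: x = 59
step 12: x = 48
step 13: x = 59
step 14: x = 48
step 15: x = 59
This matches the record at every step.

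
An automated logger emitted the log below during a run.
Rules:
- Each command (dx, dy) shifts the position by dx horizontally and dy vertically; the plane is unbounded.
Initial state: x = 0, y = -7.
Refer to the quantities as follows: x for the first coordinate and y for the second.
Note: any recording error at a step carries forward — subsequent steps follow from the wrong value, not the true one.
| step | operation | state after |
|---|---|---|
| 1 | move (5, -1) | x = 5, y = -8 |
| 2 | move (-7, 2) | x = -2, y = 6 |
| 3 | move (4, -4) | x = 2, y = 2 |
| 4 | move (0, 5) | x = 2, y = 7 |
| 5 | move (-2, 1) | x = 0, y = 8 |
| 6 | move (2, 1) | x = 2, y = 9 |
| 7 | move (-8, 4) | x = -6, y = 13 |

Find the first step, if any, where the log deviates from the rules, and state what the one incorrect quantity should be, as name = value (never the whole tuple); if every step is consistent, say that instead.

Recomputing the run from the initial state:
step 1: x = 5, y = -8
step 2: x = -2, y = -6
step 3: x = 2, y = -10
step 4: x = 2, y = -5
step 5: x = 0, y = -4
step 6: x = 2, y = -3
step 7: x = -6, y = 1
The first disagreement with the log is at step 2, where the value should be y = -6.

step 2, y = -6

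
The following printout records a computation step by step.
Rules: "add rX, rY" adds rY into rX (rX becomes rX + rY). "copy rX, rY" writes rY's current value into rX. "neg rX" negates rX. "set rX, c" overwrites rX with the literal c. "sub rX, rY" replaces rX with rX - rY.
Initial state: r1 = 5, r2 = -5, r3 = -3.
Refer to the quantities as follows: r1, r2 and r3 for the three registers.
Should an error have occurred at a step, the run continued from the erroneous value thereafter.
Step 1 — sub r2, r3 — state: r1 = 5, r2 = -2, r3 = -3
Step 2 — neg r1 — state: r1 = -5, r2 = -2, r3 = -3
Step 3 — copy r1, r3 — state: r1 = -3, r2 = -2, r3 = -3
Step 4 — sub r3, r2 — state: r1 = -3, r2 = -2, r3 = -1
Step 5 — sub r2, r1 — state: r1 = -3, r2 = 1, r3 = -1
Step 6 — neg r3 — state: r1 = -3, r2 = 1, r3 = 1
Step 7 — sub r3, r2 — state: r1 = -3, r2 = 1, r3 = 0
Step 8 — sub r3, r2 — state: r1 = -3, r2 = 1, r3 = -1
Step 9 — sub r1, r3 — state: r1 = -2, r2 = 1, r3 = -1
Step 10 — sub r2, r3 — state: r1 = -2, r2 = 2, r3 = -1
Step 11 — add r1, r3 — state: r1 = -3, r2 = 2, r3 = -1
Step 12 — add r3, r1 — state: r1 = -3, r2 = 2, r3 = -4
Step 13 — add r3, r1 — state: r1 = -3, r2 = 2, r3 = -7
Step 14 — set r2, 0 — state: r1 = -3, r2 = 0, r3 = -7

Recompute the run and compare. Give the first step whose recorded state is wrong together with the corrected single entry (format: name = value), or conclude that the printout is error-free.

Recomputing the run from the initial state:
step 1: r1 = 5, r2 = -2, r3 = -3
step 2: r1 = -5, r2 = -2, r3 = -3
step 3: r1 = -3, r2 = -2, r3 = -3
step 4: r1 = -3, r2 = -2, r3 = -1
step 5: r1 = -3, r2 = 1, r3 = -1
step 6: r1 = -3, r2 = 1, r3 = 1
step 7: r1 = -3, r2 = 1, r3 = 0
step 8: r1 = -3, r2 = 1, r3 = -1
step 9: r1 = -2, r2 = 1, r3 = -1
step 10: r1 = -2, r2 = 2, r3 = -1
step 11: r1 = -3, r2 = 2, r3 = -1
step 12: r1 = -3, r2 = 2, r3 = -4
step 13: r1 = -3, r2 = 2, r3 = -7
step 14: r1 = -3, r2 = 0, r3 = -7
This matches the printout at every step.

no error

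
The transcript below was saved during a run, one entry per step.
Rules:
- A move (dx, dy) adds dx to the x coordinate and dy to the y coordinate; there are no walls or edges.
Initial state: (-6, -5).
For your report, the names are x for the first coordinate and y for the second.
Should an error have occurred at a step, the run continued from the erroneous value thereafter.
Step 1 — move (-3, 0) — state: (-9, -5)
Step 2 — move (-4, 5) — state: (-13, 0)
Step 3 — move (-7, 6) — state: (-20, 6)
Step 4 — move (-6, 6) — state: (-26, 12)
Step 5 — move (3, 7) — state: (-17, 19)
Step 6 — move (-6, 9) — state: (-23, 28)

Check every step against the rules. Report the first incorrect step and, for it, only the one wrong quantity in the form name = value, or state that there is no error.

step 5, x = -23

1. x = -6 + (-3) = -9, y = -5 + (0) = -5 (confirmed correct)
2. x = -9 + (-4) = -13, y = -5 + (5) = 0 (agrees with the transcript)
3. x = -13 + (-7) = -20, y = 0 + (6) = 6 (verified)
4. x = -20 + (-6) = -26, y = 6 + (6) = 12 (in agreement)
5. x = -26 + (3) = -23, y = 12 + (7) = 19 (the transcript disagrees here)
First deviation found at step 5; the corrected entry is x = -23.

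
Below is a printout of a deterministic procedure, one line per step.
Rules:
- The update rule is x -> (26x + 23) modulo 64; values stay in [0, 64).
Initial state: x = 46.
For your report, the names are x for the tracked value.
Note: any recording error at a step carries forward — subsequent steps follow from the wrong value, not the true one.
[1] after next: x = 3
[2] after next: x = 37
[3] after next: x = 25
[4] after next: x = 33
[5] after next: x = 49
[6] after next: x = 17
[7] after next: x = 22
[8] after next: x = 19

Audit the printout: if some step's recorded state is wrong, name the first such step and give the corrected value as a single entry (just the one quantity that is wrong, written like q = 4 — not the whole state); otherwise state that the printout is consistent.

step 1: x = (26*46 + 23) mod 64 = 3 -> same as recorded
step 2: x = (26*3 + 23) mod 64 = 37 -> agrees with the printout
step 3: x = (26*37 + 23) mod 64 = 25 -> verified
step 4: x = (26*25 + 23) mod 64 = 33 -> consistent with the printout
step 5: x = (26*33 + 23) mod 64 = 49 -> same as recorded
step 6: x = (26*49 + 23) mod 64 = 17 -> in agreement
step 7: x = (26*17 + 23) mod 64 = 17 -> a discrepancy with the printout
That makes step 7 the first incorrect line — x = 17 is what it should show.

step 7, x = 17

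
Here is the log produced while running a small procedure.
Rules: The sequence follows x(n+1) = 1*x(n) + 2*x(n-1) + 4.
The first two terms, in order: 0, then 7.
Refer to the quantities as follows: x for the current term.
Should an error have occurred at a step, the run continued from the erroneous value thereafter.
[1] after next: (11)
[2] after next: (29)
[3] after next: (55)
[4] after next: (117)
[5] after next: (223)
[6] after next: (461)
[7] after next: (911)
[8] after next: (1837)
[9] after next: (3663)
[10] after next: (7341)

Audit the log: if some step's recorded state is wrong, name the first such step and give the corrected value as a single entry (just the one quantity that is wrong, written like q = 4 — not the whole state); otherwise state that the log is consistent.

step 5, x = 231

1. x = 1*(7) + (2)*(0) + (4) = 11 (agrees with the log)
2. x = 1*(11) + (2)*(7) + (4) = 29 (confirmed correct)
3. x = 1*(29) + (2)*(11) + (4) = 55 (verified)
4. x = 1*(55) + (2)*(29) + (4) = 117 (exactly as logged)
5. x = 1*(117) + (2)*(55) + (4) = 231 (the log disagrees here)
That makes step 5 the first incorrect line — x = 231 is what it should show.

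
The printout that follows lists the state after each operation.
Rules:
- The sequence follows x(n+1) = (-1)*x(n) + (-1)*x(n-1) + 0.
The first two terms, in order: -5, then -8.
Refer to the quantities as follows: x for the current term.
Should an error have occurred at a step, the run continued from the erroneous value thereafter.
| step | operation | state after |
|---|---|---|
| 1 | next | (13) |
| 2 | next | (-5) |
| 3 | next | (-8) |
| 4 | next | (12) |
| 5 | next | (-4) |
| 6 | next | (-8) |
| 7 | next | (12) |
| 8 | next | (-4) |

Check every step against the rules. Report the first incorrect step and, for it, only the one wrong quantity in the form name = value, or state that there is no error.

step 4, x = 13

step 1: x = -1*(-8) + (-1)*(-5) + (0) = 13 -> confirmed correct
step 2: x = -1*(13) + (-1)*(-8) + (0) = -5 -> verified
step 3: x = -1*(-5) + (-1)*(13) + (0) = -8 -> agrees with the printout
step 4: x = -1*(-8) + (-1)*(-5) + (0) = 13 -> a discrepancy with the printout
That makes step 4 the first incorrect line — x = 13 is what it should show.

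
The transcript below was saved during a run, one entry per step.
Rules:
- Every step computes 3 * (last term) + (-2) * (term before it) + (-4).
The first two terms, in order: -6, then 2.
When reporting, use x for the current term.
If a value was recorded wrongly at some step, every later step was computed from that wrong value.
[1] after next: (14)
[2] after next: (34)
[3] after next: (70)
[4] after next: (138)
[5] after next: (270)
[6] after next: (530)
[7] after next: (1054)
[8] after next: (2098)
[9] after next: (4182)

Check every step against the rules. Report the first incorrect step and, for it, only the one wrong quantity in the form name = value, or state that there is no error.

step 7, x = 1046

1. x = 3*(2) + (-2)*(-6) + (-4) = 14 (agrees with the transcript)
2. x = 3*(14) + (-2)*(2) + (-4) = 34 (no discrepancy)
3. x = 3*(34) + (-2)*(14) + (-4) = 70 (checks out)
4. x = 3*(70) + (-2)*(34) + (-4) = 138 (checks out)
5. x = 3*(138) + (-2)*(70) + (-4) = 270 (no discrepancy)
6. x = 3*(270) + (-2)*(138) + (-4) = 530 (checks out)
7. x = 3*(530) + (-2)*(270) + (-4) = 1046 (the entry is off here)
First deviation found at step 7; the corrected entry is x = 1046.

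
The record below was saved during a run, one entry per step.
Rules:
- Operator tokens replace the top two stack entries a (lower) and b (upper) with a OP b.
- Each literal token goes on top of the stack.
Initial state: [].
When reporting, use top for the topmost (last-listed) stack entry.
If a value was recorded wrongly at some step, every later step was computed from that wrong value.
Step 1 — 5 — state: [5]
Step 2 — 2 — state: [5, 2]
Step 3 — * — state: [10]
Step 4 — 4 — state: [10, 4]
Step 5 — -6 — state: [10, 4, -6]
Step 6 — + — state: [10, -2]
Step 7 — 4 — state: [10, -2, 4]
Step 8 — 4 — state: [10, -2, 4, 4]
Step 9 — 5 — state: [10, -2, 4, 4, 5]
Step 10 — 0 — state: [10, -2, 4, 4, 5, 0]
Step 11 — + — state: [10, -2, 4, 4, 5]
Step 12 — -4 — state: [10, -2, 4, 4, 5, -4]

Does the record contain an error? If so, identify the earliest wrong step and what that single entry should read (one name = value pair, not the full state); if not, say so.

step 1: push 5: top = 5 -> exactly as logged
step 2: push 2: top = 2 -> in agreement
step 3: 5 * 2 = 10 -> checks out
step 4: push 4: top = 4 -> agrees with the record
step 5: push -6: top = -6 -> verified
step 6: 4 + -6 = -2 -> no discrepancy
step 7: push 4: top = 4 -> consistent with the record
step 8: push 4: top = 4 -> exactly as logged
step 9: push 5: top = 5 -> exactly as logged
step 10: push 0: top = 0 -> no discrepancy
step 11: 5 + 0 = 5 -> no discrepancy
step 12: push -4: top = -4 -> consistent with the record
The recomputation confirms every line.

no error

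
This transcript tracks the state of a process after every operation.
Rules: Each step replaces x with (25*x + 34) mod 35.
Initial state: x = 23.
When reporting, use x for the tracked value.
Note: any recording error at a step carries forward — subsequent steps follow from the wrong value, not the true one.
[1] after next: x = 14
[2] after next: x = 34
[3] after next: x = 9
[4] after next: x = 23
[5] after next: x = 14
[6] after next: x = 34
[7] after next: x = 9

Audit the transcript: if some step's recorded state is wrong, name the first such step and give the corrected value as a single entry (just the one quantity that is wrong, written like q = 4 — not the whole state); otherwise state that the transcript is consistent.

1. x = (25*23 + 34) mod 35 = 14 (no discrepancy)
2. x = (25*14 + 34) mod 35 = 34 (confirmed correct)
3. x = (25*34 + 34) mod 35 = 9 (same as recorded)
4. x = (25*9 + 34) mod 35 = 14 (not what was recorded)
First deviation found at step 4; the corrected entry is x = 14.

step 4, x = 14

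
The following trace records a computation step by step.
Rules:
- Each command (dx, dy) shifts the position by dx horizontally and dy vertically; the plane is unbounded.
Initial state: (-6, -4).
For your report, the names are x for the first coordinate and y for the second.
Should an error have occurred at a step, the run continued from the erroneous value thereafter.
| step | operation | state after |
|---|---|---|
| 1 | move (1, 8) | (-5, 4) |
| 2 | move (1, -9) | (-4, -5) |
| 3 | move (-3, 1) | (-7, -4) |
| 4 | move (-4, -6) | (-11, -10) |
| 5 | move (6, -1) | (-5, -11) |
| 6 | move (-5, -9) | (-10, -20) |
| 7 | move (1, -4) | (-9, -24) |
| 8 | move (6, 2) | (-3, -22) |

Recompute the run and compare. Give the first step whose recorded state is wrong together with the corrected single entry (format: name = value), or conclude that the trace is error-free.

Step 1: x = -6 + (1) = -5, y = -4 + (8) = 4 — verified.
Step 2: x = -5 + (1) = -4, y = 4 + (-9) = -5 — no discrepancy.
Step 3: x = -4 + (-3) = -7, y = -5 + (1) = -4 — consistent with the trace.
Step 4: x = -7 + (-4) = -11, y = -4 + (-6) = -10 — no discrepancy.
Step 5: x = -11 + (6) = -5, y = -10 + (-1) = -11 — checks out.
Step 6: x = -5 + (-5) = -10, y = -11 + (-9) = -20 — verified.
Step 7: x = -10 + (1) = -9, y = -20 + (-4) = -24 — same as recorded.
Step 8: x = -9 + (6) = -3, y = -24 + (2) = -22 — confirmed correct.
The recomputation confirms every line.

no error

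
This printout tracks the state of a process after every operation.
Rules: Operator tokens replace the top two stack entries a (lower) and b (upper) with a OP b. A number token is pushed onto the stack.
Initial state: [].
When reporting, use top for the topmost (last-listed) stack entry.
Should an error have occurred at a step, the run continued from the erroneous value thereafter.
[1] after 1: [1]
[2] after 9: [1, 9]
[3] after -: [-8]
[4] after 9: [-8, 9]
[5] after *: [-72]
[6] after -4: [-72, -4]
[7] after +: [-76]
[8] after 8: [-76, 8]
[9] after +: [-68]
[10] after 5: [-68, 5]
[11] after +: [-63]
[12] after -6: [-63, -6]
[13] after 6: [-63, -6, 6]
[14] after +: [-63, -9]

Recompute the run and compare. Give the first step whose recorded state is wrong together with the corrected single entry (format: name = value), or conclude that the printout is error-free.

Recomputing the run from the initial state:
step 1: [1]
step 2: [1, 9]
step 3: [-8]
step 4: [-8, 9]
step 5: [-72]
step 6: [-72, -4]
step 7: [-76]
step 8: [-76, 8]
step 9: [-68]
step 10: [-68, 5]
step 11: [-63]
step 12: [-63, -6]
step 13: [-63, -6, 6]
step 14: [-63, 0]
The first disagreement with the printout is at step 14, where the value should be top = 0.

step 14, top = 0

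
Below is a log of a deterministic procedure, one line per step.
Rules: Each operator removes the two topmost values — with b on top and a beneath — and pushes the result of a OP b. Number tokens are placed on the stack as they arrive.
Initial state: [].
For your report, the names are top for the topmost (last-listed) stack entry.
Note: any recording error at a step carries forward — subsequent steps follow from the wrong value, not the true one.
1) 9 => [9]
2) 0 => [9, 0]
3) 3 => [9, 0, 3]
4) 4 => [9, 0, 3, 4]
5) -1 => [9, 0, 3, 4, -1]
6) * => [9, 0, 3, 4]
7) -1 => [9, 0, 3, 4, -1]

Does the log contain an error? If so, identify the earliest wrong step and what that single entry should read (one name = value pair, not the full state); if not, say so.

Recomputing the run from the initial state:
step 1: [9]
step 2: [9, 0]
step 3: [9, 0, 3]
step 4: [9, 0, 3, 4]
step 5: [9, 0, 3, 4, -1]
step 6: [9, 0, 3, -4]
step 7: [9, 0, 3, -4, -1]
The first disagreement with the log is at step 6, where the value should be top = -4.

step 6, top = -4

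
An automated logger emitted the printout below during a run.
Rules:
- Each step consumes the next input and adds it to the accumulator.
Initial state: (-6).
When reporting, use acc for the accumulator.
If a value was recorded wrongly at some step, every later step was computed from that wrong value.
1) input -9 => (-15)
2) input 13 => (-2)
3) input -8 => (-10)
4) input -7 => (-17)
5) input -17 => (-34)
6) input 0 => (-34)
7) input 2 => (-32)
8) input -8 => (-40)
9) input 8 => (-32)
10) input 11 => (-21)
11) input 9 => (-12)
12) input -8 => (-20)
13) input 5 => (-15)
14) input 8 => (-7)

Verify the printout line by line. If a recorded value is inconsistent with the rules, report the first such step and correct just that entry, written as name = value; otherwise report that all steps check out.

1. acc = -6 + -9 = -15 (in agreement)
2. acc = -15 + 13 = -2 (exactly as logged)
3. acc = -2 + -8 = -10 (verified)
4. acc = -10 + -7 = -17 (consistent with the printout)
5. acc = -17 + -17 = -34 (consistent with the printout)
6. acc = -34 + 0 = -34 (agrees with the printout)
7. acc = -34 + 2 = -32 (same as recorded)
8. acc = -32 + -8 = -40 (confirmed correct)
9. acc = -40 + 8 = -32 (confirmed correct)
10. acc = -32 + 11 = -21 (consistent with the printout)
11. acc = -21 + 9 = -12 (exactly as logged)
12. acc = -12 + -8 = -20 (exactly as logged)
13. acc = -20 + 5 = -15 (checks out)
14. acc = -15 + 8 = -7 (in agreement)
The whole run recomputes cleanly — no discrepancies.

no error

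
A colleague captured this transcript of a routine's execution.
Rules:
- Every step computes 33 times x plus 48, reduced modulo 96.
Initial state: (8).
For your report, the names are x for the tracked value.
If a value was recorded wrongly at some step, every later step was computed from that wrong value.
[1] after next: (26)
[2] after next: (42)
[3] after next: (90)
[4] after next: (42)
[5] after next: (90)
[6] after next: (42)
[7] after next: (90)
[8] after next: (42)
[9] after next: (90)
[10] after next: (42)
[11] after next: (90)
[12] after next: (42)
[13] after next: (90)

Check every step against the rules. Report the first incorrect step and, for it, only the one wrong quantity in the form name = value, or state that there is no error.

Step 1: x = (33*8 + 48) mod 96 = 24 — the recorded entry deviates here.
That makes step 1 the first incorrect line — x = 24 is what it should show.

step 1, x = 24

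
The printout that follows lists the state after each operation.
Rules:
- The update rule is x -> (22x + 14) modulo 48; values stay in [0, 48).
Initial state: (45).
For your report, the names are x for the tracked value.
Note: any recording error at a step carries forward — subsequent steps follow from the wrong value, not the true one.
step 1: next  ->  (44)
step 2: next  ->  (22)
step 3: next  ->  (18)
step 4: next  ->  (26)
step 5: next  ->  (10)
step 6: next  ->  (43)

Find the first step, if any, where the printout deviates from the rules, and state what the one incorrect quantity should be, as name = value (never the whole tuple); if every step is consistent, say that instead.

Recomputing the run from the initial state:
step 1: x = 44
step 2: x = 22
step 3: x = 18
step 4: x = 26
step 5: x = 10
step 6: x = 42
The first disagreement with the printout is at step 6, where the value should be x = 42.

step 6, x = 42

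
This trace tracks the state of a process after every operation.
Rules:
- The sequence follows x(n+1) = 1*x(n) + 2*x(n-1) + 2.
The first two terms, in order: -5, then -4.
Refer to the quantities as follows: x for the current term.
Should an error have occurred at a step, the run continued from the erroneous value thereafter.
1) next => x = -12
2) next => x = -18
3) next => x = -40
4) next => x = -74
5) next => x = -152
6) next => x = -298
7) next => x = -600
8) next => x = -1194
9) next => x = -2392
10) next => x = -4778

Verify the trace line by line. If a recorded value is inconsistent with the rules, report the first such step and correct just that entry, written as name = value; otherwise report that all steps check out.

no error

Recomputing the run from the initial state:
step 1: x = -12
step 2: x = -18
step 3: x = -40
step 4: x = -74
step 5: x = -152
step 6: x = -298
step 7: x = -600
step 8: x = -1194
step 9: x = -2392
step 10: x = -4778
This matches the trace at every step.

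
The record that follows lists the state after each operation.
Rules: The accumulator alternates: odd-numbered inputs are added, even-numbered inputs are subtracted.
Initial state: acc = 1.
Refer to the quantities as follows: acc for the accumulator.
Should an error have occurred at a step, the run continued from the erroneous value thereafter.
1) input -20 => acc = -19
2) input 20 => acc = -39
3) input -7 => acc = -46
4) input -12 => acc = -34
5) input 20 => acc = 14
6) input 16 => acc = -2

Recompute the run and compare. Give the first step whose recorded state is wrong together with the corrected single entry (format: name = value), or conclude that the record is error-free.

step 5, acc = -14

Recomputing the run from the initial state:
step 1: acc = -19
step 2: acc = -39
step 3: acc = -46
step 4: acc = -34
step 5: acc = -14
step 6: acc = -30
The first disagreement with the record is at step 5, where the value should be acc = -14.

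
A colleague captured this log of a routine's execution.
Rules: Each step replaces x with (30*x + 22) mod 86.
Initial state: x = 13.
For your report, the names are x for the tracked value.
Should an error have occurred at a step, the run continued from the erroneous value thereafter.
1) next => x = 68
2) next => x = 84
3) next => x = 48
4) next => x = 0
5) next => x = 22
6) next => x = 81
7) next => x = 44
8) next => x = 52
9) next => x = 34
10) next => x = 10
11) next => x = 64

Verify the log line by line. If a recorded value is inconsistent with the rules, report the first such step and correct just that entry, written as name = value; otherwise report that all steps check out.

Recomputing the run from the initial state:
step 1: x = 68
step 2: x = 84
step 3: x = 48
step 4: x = 0
step 5: x = 22
step 6: x = 80
step 7: x = 14
step 8: x = 12
step 9: x = 38
step 10: x = 44
step 11: x = 52
The first disagreement with the log is at step 6, where the value should be x = 80.

step 6, x = 80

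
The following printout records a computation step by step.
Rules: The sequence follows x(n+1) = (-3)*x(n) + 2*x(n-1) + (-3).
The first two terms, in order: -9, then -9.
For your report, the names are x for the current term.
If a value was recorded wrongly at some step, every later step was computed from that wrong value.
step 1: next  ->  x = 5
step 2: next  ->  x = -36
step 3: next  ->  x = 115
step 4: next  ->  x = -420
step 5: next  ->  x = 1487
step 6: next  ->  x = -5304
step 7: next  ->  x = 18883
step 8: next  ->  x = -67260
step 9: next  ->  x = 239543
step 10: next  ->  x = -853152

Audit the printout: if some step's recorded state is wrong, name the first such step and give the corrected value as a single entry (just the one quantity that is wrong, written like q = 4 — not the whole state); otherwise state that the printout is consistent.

step 1, x = 6

Recomputing the run from the initial state:
step 1: x = 6
step 2: x = -39
step 3: x = 126
step 4: x = -459
step 5: x = 1626
step 6: x = -5799
step 7: x = 20646
step 8: x = -73539
step 9: x = 261906
step 10: x = -932799
The first disagreement with the printout is at step 1, where the value should be x = 6.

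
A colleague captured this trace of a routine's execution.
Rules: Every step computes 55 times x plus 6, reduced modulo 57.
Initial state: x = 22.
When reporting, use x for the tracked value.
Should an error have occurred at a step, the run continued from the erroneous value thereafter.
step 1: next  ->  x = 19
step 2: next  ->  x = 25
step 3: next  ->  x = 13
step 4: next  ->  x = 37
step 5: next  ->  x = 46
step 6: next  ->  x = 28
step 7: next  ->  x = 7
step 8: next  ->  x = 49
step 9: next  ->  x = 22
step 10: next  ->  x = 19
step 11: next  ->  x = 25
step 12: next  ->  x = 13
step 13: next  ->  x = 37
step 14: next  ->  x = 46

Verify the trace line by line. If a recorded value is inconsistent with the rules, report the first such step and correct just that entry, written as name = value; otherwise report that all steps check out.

step 1: x = (55*22 + 6) mod 57 = 19 -> verified
step 2: x = (55*19 + 6) mod 57 = 25 -> same as recorded
step 3: x = (55*25 + 6) mod 57 = 13 -> matches
step 4: x = (55*13 + 6) mod 57 = 37 -> exactly as logged
step 5: x = (55*37 + 6) mod 57 = 46 -> confirmed correct
step 6: x = (55*46 + 6) mod 57 = 28 -> consistent with the trace
step 7: x = (55*28 + 6) mod 57 = 7 -> consistent with the trace
step 8: x = (55*7 + 6) mod 57 = 49 -> exactly as logged
step 9: x = (55*49 + 6) mod 57 = 22 -> agrees with the trace
step 10: x = (55*22 + 6) mod 57 = 19 -> no discrepancy
step 11: x = (55*19 + 6) mod 57 = 25 -> no discrepancy
step 12: x = (55*25 + 6) mod 57 = 13 -> verified
step 13: x = (55*13 + 6) mod 57 = 37 -> confirmed correct
step 14: x = (55*37 + 6) mod 57 = 46 -> exactly as logged
All entries verified; no error found.

no error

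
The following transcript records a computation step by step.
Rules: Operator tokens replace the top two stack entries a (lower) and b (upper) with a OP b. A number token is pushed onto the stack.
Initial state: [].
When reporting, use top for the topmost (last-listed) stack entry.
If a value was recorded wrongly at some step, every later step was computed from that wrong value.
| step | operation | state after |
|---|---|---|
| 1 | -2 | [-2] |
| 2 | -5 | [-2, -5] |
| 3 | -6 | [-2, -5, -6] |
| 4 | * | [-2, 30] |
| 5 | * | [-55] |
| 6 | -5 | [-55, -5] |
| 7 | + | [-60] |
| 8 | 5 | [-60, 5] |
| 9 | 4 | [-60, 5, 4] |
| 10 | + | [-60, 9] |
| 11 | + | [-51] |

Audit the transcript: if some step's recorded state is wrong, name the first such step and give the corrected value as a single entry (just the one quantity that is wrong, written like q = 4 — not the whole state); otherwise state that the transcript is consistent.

step 1: push -2: top = -2 -> no discrepancy
step 2: push -5: top = -5 -> verified
step 3: push -6: top = -6 -> no discrepancy
step 4: -5 * -6 = 30 -> exactly as logged
step 5: -2 * 30 = -60 -> the transcript has a different value
That makes step 5 the first incorrect line — top = -60 is what it should show.

step 5, top = -60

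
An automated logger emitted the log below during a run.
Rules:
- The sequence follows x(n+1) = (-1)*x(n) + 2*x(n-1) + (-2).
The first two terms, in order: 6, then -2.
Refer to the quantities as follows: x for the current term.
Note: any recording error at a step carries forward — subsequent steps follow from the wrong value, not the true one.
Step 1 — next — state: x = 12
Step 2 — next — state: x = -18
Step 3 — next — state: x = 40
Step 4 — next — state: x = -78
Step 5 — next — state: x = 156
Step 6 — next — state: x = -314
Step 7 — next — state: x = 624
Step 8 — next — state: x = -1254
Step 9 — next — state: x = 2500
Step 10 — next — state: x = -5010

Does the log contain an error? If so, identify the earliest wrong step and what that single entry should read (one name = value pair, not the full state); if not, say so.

no error

1. x = -1*(-2) + (2)*(6) + (-2) = 12 (no discrepancy)
2. x = -1*(12) + (2)*(-2) + (-2) = -18 (checks out)
3. x = -1*(-18) + (2)*(12) + (-2) = 40 (consistent with the log)
4. x = -1*(40) + (2)*(-18) + (-2) = -78 (checks out)
5. x = -1*(-78) + (2)*(40) + (-2) = 156 (consistent with the log)
6. x = -1*(156) + (2)*(-78) + (-2) = -314 (matches)
7. x = -1*(-314) + (2)*(156) + (-2) = 624 (confirmed correct)
8. x = -1*(624) + (2)*(-314) + (-2) = -1254 (same as recorded)
9. x = -1*(-1254) + (2)*(624) + (-2) = 2500 (agrees with the log)
10. x = -1*(2500) + (2)*(-1254) + (-2) = -5010 (exactly as logged)
All steps check out; nothing to correct.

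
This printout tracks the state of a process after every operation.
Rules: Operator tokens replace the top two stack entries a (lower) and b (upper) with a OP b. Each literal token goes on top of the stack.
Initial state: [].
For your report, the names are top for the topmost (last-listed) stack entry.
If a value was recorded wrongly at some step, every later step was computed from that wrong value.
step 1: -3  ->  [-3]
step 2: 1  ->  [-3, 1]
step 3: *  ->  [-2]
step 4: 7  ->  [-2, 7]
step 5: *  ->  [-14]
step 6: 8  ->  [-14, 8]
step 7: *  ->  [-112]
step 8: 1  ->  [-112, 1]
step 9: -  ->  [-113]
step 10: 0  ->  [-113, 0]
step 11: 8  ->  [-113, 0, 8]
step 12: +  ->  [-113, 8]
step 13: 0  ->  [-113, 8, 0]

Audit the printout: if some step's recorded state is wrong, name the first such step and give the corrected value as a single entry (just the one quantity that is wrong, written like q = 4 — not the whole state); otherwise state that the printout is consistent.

step 3, top = -3

1. push -3: top = -3 (no discrepancy)
2. push 1: top = 1 (no discrepancy)
3. -3 * 1 = -3 (not what was recorded)
Step 3 is the first one off; corrected, top = -3.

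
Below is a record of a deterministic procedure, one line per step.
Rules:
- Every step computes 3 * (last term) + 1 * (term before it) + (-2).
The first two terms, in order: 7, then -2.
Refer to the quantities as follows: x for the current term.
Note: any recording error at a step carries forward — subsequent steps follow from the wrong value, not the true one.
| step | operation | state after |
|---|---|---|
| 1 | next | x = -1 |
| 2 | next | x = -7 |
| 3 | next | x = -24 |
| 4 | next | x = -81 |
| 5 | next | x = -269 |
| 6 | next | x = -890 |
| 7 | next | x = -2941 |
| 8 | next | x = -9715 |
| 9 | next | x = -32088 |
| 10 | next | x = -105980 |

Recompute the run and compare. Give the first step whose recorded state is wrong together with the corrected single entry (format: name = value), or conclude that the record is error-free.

step 10, x = -105981

Recomputing the run from the initial state:
step 1: x = -1
step 2: x = -7
step 3: x = -24
step 4: x = -81
step 5: x = -269
step 6: x = -890
step 7: x = -2941
step 8: x = -9715
step 9: x = -32088
step 10: x = -105981
The first disagreement with the record is at step 10, where the value should be x = -105981.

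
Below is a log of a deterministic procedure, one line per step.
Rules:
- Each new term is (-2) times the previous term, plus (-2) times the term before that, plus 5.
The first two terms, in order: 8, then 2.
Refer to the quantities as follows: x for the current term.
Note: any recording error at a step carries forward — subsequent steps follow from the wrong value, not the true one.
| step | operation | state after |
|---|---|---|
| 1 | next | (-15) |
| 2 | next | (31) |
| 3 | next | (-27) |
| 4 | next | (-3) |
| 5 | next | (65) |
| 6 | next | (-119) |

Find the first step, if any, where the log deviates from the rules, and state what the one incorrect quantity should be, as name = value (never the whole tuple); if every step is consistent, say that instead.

no error

step 1: x = -2*(2) + (-2)*(8) + (5) = -15 -> checks out
step 2: x = -2*(-15) + (-2)*(2) + (5) = 31 -> matches
step 3: x = -2*(31) + (-2)*(-15) + (5) = -27 -> consistent with the log
step 4: x = -2*(-27) + (-2)*(31) + (5) = -3 -> checks out
step 5: x = -2*(-3) + (-2)*(-27) + (5) = 65 -> matches
step 6: x = -2*(65) + (-2)*(-3) + (5) = -119 -> checks out
All entries verified; no error found.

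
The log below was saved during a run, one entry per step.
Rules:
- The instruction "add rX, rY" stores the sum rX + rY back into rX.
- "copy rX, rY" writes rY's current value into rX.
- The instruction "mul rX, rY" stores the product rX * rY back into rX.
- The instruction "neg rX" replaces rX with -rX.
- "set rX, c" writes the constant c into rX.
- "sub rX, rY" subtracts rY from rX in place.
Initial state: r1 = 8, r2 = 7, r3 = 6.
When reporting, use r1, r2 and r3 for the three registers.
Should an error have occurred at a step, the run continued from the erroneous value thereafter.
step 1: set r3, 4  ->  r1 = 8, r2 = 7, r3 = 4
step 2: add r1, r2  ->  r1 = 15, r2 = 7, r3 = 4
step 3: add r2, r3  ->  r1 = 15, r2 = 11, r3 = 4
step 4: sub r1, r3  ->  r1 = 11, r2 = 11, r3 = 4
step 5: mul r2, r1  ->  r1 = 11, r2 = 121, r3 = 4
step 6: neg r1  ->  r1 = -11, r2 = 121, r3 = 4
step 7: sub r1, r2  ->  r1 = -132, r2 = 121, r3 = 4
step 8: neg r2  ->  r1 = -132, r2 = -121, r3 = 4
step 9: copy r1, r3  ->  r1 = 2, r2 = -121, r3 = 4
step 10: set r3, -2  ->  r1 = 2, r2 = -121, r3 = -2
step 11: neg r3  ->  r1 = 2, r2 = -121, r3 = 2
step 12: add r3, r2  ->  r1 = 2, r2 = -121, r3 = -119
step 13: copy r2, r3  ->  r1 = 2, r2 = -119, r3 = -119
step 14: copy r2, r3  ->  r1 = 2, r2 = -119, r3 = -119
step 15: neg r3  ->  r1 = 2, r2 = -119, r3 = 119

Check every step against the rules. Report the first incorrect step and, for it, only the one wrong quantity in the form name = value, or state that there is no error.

step 9, r1 = 4

Recomputing the run from the initial state:
step 1: r1 = 8, r2 = 7, r3 = 4
step 2: r1 = 15, r2 = 7, r3 = 4
step 3: r1 = 15, r2 = 11, r3 = 4
step 4: r1 = 11, r2 = 11, r3 = 4
step 5: r1 = 11, r2 = 121, r3 = 4
step 6: r1 = -11, r2 = 121, r3 = 4
step 7: r1 = -132, r2 = 121, r3 = 4
step 8: r1 = -132, r2 = -121, r3 = 4
step 9: r1 = 4, r2 = -121, r3 = 4
step 10: r1 = 4, r2 = -121, r3 = -2
step 11: r1 = 4, r2 = -121, r3 = 2
step 12: r1 = 4, r2 = -121, r3 = -119
step 13: r1 = 4, r2 = -119, r3 = -119
step 14: r1 = 4, r2 = -119, r3 = -119
step 15: r1 = 4, r2 = -119, r3 = 119
The first disagreement with the log is at step 9, where the value should be r1 = 4.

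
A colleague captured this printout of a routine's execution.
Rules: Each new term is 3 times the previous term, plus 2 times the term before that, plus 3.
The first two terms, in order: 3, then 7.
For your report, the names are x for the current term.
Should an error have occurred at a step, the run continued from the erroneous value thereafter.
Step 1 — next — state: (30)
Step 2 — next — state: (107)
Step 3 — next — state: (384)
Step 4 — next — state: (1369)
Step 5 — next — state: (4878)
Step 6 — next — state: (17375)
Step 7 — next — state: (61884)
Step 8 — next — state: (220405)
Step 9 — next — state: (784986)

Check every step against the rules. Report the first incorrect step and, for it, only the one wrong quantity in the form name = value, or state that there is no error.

no error

step 1: x = 3*(7) + (2)*(3) + (3) = 30 -> confirmed correct
step 2: x = 3*(30) + (2)*(7) + (3) = 107 -> matches
step 3: x = 3*(107) + (2)*(30) + (3) = 384 -> confirmed correct
step 4: x = 3*(384) + (2)*(107) + (3) = 1369 -> in agreement
step 5: x = 3*(1369) + (2)*(384) + (3) = 4878 -> verified
step 6: x = 3*(4878) + (2)*(1369) + (3) = 17375 -> verified
step 7: x = 3*(17375) + (2)*(4878) + (3) = 61884 -> matches
step 8: x = 3*(61884) + (2)*(17375) + (3) = 220405 -> no discrepancy
step 9: x = 3*(220405) + (2)*(61884) + (3) = 784986 -> verified
All entries verified; no error found.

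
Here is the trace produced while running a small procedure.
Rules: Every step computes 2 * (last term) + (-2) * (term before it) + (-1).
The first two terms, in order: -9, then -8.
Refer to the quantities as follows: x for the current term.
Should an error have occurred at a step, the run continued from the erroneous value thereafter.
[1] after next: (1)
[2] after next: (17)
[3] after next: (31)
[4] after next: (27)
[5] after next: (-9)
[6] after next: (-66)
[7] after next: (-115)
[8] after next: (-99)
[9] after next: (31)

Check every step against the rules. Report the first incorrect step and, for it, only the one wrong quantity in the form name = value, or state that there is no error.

step 6, x = -73

1. x = 2*(-8) + (-2)*(-9) + (-1) = 1 (consistent with the trace)
2. x = 2*(1) + (-2)*(-8) + (-1) = 17 (consistent with the trace)
3. x = 2*(17) + (-2)*(1) + (-1) = 31 (consistent with the trace)
4. x = 2*(31) + (-2)*(17) + (-1) = 27 (same as recorded)
5. x = 2*(27) + (-2)*(31) + (-1) = -9 (no discrepancy)
6. x = 2*(-9) + (-2)*(27) + (-1) = -73 (this is not what the trace shows)
So the first discrepancy is step 6, where the right value is x = -73.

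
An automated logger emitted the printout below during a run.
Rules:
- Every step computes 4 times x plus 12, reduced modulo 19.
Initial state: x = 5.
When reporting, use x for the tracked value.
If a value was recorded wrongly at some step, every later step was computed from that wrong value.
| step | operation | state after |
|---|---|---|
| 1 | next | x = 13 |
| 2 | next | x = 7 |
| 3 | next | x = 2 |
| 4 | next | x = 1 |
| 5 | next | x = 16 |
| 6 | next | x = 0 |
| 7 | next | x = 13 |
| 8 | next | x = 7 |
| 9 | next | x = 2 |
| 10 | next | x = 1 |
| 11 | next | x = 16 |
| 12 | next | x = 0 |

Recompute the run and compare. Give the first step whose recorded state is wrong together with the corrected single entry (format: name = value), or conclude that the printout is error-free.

1. x = (4*5 + 12) mod 19 = 13 (no discrepancy)
2. x = (4*13 + 12) mod 19 = 7 (checks out)
3. x = (4*7 + 12) mod 19 = 2 (in agreement)
4. x = (4*2 + 12) mod 19 = 1 (exactly as logged)
5. x = (4*1 + 12) mod 19 = 16 (exactly as logged)
6. x = (4*16 + 12) mod 19 = 0 (checks out)
7. x = (4*0 + 12) mod 19 = 12 (not what was recorded)
The earliest wrong entry is at step 7: it should read x = 12.

step 7, x = 12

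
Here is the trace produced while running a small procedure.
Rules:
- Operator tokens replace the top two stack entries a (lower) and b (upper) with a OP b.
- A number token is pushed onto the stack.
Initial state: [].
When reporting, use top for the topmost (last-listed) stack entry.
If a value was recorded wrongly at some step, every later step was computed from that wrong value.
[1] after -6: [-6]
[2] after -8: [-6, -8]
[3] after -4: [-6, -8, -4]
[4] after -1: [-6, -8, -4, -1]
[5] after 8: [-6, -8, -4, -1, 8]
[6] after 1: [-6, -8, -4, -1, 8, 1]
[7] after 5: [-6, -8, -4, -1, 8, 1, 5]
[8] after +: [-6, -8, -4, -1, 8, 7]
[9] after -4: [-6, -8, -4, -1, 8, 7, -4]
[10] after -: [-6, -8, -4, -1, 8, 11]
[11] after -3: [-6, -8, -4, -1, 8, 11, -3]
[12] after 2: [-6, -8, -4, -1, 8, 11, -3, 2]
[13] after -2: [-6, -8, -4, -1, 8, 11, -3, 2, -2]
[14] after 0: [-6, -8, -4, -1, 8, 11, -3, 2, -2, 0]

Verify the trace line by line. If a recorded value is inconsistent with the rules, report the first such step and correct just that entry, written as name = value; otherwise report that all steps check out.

step 8, top = 6

Step 1: push -6: top = -6 — verified.
Step 2: push -8: top = -8 — verified.
Step 3: push -4: top = -4 — exactly as logged.
Step 4: push -1: top = -1 — same as recorded.
Step 5: push 8: top = 8 — matches.
Step 6: push 1: top = 1 — matches.
Step 7: push 5: top = 5 — agrees with the trace.
Step 8: 1 + 5 = 6 — this is not what the trace shows.
The audit stops at step 8: the recorded entry is wrong and should be top = 6.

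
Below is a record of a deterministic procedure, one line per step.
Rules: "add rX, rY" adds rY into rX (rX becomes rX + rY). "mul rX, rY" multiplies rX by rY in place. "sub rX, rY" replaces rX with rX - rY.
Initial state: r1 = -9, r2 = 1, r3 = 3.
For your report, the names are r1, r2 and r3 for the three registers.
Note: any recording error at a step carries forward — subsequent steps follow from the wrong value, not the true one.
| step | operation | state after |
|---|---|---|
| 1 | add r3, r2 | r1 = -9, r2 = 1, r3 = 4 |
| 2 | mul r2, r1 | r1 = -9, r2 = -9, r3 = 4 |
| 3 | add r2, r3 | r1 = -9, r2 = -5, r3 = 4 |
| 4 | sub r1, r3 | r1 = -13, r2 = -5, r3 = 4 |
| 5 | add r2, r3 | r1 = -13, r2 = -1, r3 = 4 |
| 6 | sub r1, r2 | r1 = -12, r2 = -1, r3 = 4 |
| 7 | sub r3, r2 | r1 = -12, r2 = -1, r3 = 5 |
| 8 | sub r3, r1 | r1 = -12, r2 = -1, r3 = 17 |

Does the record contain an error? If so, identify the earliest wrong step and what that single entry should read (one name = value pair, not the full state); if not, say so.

Recomputing the run from the initial state:
step 1: r1 = -9, r2 = 1, r3 = 4
step 2: r1 = -9, r2 = -9, r3 = 4
step 3: r1 = -9, r2 = -5, r3 = 4
step 4: r1 = -13, r2 = -5, r3 = 4
step 5: r1 = -13, r2 = -1, r3 = 4
step 6: r1 = -12, r2 = -1, r3 = 4
step 7: r1 = -12, r2 = -1, r3 = 5
step 8: r1 = -12, r2 = -1, r3 = 17
This matches the record at every step.

no error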